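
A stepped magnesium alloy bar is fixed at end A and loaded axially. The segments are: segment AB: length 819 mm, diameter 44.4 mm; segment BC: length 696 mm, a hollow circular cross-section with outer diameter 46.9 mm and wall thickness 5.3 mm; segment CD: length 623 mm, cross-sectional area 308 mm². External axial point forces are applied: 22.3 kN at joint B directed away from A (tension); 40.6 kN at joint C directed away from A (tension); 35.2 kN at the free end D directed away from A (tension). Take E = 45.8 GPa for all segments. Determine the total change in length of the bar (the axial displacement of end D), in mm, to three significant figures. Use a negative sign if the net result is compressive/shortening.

4.35 mm

Internal axial forces (sectioning from the free end, tension +): N_CD = 35.2 kN, N_BC = 75.8 kN, N_AB = 98.1 kN.
A_AB = 1548 mm².
A_BC = 692.7 mm².
δ_AB = 98100·819/(1548·45800) = 1.133 mm
δ_BC = 75800·696/(692.7·45800) = 1.663 mm
δ_CD = 35200·623/(308·45800) = 1.555 mm
δ = Σδ_i = 4.351 mm.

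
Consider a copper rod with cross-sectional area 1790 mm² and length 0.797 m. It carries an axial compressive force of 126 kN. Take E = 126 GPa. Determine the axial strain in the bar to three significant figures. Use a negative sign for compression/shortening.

-5.59e-04

σ = N/A = -70.39 MPa; ε = σ/E = -70.39/126000 = -5.587e-04.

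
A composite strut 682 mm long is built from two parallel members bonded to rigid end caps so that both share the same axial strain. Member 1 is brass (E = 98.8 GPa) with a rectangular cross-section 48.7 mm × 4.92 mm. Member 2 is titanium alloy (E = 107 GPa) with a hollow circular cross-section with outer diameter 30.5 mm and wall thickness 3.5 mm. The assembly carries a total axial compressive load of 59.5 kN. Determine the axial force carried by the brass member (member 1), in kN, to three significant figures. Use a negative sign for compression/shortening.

-25.4 kN

A_1 = 239.6 mm².
A_2 = 296.9 mm².
Equal strain + equilibrium ⇒ each member carries load in proportion to AE: A₁E₁ = 23670000 N, A₂E₂ = 31770000 N, ΣAE = 55440000 N.
F₁ = P·A₁E₁/ΣAE = -59500·23670000/55440000 = -25410 N.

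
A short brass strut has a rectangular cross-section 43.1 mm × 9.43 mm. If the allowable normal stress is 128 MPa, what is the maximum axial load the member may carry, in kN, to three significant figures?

A = 406.4 mm².
P_max = σ_allow · A = 128 · 406.4 = 52020 N = 52.02 kN.

52.0 kN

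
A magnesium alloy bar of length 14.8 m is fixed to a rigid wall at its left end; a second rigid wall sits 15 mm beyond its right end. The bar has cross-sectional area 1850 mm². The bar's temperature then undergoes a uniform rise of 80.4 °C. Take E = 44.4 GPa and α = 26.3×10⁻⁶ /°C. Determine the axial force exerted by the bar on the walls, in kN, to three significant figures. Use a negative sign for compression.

-90.4 kN

Free thermal expansion αLΔT = 26.3e-6 · 14800 · 80.4 = 31.29 mm.
The walls engage after the gap closes; constrained expansion = 31.29 − 15 = 16.29 mm.
The walls impose strain ε = −(16.29)/14800 = -1.1010e-03; σ = Eε = 44400 · -1.1010e-03 = -48.88 MPa.
Wall reaction R = σ·A = -48.88·1850 = -90440 N = -90.44 kN.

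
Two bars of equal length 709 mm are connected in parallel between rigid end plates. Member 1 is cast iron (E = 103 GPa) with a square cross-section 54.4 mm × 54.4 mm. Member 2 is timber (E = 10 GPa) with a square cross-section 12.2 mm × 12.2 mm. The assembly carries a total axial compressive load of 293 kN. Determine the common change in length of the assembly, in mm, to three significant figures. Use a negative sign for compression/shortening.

A_1 = 2959 mm².
A_2 = 148.8 mm².
Equal strain + equilibrium ⇒ each member carries load in proportion to AE: A₁E₁ = 304800000 N, A₂E₂ = 1488000 N, ΣAE = 306300000 N.
δ = PL/ΣAE = -293000·709/306300000 = -0.6782 mm.

-0.678 mm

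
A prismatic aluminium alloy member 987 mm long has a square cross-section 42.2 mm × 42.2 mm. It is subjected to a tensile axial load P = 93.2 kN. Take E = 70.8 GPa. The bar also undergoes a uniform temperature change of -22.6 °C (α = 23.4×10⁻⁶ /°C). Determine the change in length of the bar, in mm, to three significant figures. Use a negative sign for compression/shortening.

0.208 mm

A = 1781 mm².
δ_mech = NL/(AE) = 93200·987/(1781·70800) = 0.7296 mm.
δ_thermal = αLΔT = 23.4e-6·987·-22.6 = -0.522 mm.
δ = δ_mech + δ_thermal = 0.2076 mm.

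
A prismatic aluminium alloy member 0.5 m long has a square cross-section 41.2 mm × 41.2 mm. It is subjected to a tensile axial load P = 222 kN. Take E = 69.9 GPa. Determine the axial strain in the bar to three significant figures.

0.00187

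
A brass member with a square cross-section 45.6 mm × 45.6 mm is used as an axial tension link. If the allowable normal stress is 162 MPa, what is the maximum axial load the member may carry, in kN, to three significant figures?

A = 2079 mm².
P_max = σ_allow · A = 162 · 2079 = 336900 N = 336.9 kN.

337 kN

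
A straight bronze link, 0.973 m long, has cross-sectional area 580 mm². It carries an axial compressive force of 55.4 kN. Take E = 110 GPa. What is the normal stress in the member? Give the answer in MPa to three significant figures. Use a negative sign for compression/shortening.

σ = N/A = -55400/580 = -95.52 MPa.

-95.5 MPa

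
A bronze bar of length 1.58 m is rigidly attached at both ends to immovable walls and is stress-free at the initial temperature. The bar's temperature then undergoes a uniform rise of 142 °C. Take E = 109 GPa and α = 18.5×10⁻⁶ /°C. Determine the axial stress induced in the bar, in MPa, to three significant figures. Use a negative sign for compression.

-286 MPa

Free thermal expansion αLΔT = 18.5e-6 · 1580 · 142 = 4.151 mm.
The walls impose strain ε = −(4.151)/1580 = -2.6270e-03; σ = Eε = 109000 · -2.6270e-03 = -286.3 MPa.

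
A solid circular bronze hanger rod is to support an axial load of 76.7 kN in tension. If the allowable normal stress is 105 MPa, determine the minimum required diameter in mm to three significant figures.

Required area A ≥ P/σ_allow = 76700/105 = 730.5 mm².
For a solid circular section, d ≥ √(4A/π) = 30.5 mm.

30.5 mm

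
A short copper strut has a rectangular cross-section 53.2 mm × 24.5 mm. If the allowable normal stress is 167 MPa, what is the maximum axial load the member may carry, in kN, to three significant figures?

A = 1303 mm².
P_max = σ_allow · A = 167 · 1303 = 217700 N = 217.7 kN.

218 kN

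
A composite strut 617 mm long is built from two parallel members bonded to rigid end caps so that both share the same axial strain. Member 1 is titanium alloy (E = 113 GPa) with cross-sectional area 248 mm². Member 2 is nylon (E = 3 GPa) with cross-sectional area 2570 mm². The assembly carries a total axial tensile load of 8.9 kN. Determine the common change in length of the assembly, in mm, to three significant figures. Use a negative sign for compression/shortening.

0.154 mm

Equal strain + equilibrium ⇒ each member carries load in proportion to AE: A₁E₁ = 28020000 N, A₂E₂ = 7710000 N, ΣAE = 35730000 N.
δ = PL/ΣAE = 8900·617/35730000 = 0.1537 mm.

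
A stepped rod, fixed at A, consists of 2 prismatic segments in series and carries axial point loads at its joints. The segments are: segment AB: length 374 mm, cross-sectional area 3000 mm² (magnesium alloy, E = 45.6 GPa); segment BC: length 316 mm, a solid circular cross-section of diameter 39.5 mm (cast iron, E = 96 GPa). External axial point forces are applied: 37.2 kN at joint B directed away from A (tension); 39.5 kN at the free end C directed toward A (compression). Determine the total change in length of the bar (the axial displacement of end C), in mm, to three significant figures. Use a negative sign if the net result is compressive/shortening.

-0.112 mm

Internal axial forces (sectioning from the free end, tension +): N_BC = -39.5 kN, N_AB = -2.3 kN.
A_BC = 1225 mm².
δ_AB = -2300·374/(3000·45600) = -0.006288 mm
δ_BC = -39500·316/(1225·96000) = -0.1061 mm
δ = Σδ_i = -0.1124 mm.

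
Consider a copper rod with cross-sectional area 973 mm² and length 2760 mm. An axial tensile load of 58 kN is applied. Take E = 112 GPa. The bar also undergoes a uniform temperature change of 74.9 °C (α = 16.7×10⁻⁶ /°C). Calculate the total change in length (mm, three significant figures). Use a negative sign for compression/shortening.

4.92 mm

δ_mech = NL/(AE) = 58000·2760/(973·112000) = 1.469 mm.
δ_thermal = αLΔT = 16.7e-6·2760·74.9 = 3.452 mm.
δ = δ_mech + δ_thermal = 4.921 mm.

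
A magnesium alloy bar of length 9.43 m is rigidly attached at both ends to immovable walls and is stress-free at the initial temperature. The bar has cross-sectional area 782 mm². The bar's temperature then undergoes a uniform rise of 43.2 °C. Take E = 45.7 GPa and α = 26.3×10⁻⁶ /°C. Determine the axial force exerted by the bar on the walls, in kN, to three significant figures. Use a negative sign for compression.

Free thermal expansion αLΔT = 26.3e-6 · 9430 · 43.2 = 10.71 mm.
The walls impose strain ε = −(10.71)/9430 = -1.1362e-03; σ = Eε = 45700 · -1.1362e-03 = -51.92 MPa.
Wall reaction R = σ·A = -51.92·782 = -40600 N = -40.6 kN.

-40.6 kN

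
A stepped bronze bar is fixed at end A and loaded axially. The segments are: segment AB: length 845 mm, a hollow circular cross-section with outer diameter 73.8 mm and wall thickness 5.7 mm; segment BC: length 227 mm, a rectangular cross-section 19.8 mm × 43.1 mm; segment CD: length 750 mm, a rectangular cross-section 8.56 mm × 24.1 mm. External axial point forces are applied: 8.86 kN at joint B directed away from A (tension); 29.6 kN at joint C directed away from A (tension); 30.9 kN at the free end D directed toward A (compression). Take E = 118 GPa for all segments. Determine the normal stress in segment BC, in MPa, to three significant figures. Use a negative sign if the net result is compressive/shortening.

Internal axial forces (sectioning from the free end, tension +): N_CD = -30.9 kN, N_BC = -1.3 kN, N_AB = 7.56 kN.
A_BC = 853.4 mm².
σ_BC = N_BC/A_BC = -1300/853.4 = -1.523 MPa.

-1.52 MPa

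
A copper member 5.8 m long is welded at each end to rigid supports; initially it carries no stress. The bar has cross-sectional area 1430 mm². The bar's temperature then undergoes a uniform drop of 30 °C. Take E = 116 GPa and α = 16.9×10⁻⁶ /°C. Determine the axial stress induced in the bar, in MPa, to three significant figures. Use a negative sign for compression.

Free thermal expansion αLΔT = 16.9e-6 · 5800 · -30 = -2.941 mm.
The walls impose strain ε = −(-2.941)/5800 = 5.0700e-04; σ = Eε = 116000 · 5.0700e-04 = 58.81 MPa.

58.8 MPa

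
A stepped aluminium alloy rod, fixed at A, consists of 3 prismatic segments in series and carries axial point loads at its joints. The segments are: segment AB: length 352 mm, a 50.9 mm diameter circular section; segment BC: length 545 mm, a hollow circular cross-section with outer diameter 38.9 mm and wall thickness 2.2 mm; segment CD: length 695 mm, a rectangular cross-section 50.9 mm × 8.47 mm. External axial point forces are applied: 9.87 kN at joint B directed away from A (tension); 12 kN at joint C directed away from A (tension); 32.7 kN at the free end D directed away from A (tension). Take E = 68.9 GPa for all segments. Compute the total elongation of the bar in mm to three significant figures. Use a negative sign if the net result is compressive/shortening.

2.30 mm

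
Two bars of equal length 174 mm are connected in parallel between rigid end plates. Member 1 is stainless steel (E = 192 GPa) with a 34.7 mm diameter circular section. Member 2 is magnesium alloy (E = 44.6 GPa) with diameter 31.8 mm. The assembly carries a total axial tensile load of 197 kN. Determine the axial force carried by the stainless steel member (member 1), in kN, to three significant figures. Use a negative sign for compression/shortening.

165 kN

A_1 = 945.7 mm².
A_2 = 794.2 mm².
Equal strain + equilibrium ⇒ each member carries load in proportion to AE: A₁E₁ = 181600000 N, A₂E₂ = 35420000 N, ΣAE = 217000000 N.
F₁ = P·A₁E₁/ΣAE = 197000·181600000/217000000 = 164800 N.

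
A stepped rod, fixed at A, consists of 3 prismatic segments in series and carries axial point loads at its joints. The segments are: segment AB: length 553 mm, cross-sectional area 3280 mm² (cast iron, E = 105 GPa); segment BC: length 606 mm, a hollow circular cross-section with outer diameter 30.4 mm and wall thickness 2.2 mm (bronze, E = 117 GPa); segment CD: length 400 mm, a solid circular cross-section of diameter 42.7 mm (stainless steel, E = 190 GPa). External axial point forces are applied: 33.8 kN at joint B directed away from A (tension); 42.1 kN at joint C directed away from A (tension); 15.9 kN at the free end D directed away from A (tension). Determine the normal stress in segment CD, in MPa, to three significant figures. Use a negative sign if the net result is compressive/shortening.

11.1 MPa

Internal axial forces (sectioning from the free end, tension +): N_CD = 15.9 kN, N_BC = 58 kN, N_AB = 91.8 kN.
A_CD = 1432 mm².
σ_CD = N_CD/A_CD = 15900/1432 = 11.1 MPa.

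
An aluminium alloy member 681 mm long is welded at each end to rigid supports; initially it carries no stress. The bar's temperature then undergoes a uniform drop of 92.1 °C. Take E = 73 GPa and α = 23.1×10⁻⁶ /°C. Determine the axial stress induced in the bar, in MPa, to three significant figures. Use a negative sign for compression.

Free thermal expansion αLΔT = 23.1e-6 · 681 · -92.1 = -1.449 mm.
The walls impose strain ε = −(-1.449)/681 = 2.1275e-03; σ = Eε = 73000 · 2.1275e-03 = 155.3 MPa.

155 MPa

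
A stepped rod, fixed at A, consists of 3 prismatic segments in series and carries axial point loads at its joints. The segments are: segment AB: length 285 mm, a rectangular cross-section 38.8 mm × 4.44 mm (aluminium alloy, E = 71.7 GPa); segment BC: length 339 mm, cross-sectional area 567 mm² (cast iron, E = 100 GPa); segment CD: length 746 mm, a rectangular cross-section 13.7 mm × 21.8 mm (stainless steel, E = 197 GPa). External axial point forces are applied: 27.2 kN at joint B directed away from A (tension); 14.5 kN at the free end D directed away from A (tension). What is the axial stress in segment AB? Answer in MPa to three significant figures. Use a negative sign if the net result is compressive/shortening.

Internal axial forces (sectioning from the free end, tension +): N_CD = 14.5 kN, N_BC = 14.5 kN, N_AB = 41.7 kN.
A_AB = 172.3 mm².
σ_AB = N_AB/A_AB = 41700/172.3 = 242.1 MPa.

242 MPa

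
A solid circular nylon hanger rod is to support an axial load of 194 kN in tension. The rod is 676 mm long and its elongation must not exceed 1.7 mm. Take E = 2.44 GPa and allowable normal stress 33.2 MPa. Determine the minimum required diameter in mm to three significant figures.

201 mm

Required area A ≥ P/σ_allow = 194000/33.2 = 5843 mm².
For a solid circular section, d ≥ √(4A/π) = 86.26 mm.
Elongation limit: A ≥ PL/(Eδ_allow) = 194000·676/(2440·1.7) = 31620 mm² ⇒ d ≥ 200.6 mm.
The elongation limit governs.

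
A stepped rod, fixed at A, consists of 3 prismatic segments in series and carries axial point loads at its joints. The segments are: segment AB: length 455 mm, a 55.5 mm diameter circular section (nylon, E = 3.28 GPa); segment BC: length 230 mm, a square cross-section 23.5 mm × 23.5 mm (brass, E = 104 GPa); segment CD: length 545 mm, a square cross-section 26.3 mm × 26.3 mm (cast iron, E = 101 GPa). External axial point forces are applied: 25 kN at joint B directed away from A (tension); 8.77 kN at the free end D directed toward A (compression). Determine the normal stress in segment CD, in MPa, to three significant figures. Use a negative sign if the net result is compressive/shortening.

-12.7 MPa

Internal axial forces (sectioning from the free end, tension +): N_CD = -8.77 kN, N_BC = -8.77 kN, N_AB = 16.23 kN.
A_CD = 691.7 mm².
σ_CD = N_CD/A_CD = -8770/691.7 = -12.68 MPa.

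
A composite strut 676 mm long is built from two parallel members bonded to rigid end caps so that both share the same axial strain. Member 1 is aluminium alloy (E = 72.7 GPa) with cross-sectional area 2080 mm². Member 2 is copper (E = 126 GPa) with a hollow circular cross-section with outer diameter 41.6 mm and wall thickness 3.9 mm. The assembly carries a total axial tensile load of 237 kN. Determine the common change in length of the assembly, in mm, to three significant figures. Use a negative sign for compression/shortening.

A_2 = 461.9 mm².
Equal strain + equilibrium ⇒ each member carries load in proportion to AE: A₁E₁ = 151200000 N, A₂E₂ = 58200000 N, ΣAE = 209400000 N.
δ = PL/ΣAE = 237000·676/209400000 = 0.765 mm.

0.765 mm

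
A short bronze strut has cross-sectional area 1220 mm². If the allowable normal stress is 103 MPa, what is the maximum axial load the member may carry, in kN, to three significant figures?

P_max = σ_allow · A = 103 · 1220 = 125700 N = 125.7 kN.

126 kN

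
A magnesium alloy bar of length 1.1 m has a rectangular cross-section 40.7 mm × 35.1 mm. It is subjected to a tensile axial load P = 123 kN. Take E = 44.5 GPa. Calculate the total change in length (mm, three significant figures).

A = 1429 mm².
δ_mech = NL/(AE) = 123000·1100/(1429·44500) = 2.128 mm.

2.13 mm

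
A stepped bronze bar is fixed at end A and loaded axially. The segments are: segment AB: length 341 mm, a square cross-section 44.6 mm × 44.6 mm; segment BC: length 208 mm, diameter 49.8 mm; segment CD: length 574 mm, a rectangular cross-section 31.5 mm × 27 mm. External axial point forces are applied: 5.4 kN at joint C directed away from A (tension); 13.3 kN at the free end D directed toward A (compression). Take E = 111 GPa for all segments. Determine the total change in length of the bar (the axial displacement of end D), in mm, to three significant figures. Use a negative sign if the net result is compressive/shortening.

Internal axial forces (sectioning from the free end, tension +): N_CD = -13.3 kN, N_BC = -7.9 kN, N_AB = -7.9 kN.
A_AB = 1989 mm².
A_BC = 1948 mm².
A_CD = 850.5 mm².
δ_AB = -7900·341/(1989·111000) = -0.0122 mm
δ_BC = -7900·208/(1948·111000) = -0.0076 mm
δ_CD = -13300·574/(850.5·111000) = -0.08087 mm
δ = Σδ_i = -0.1007 mm.

-0.101 mm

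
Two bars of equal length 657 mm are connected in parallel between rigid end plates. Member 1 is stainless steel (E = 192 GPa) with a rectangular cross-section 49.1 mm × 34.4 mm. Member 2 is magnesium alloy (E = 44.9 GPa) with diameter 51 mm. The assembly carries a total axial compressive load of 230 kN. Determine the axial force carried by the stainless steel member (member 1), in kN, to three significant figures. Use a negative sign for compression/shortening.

-179 kN

A_1 = 1689 mm².
A_2 = 2043 mm².
Equal strain + equilibrium ⇒ each member carries load in proportion to AE: A₁E₁ = 324300000 N, A₂E₂ = 91720000 N, ΣAE = 416000000 N.
F₁ = P·A₁E₁/ΣAE = -230000·324300000/416000000 = -179300 N.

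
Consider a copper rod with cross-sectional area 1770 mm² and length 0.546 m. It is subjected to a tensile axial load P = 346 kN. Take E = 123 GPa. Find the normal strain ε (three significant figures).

σ = N/A = 195.5 MPa; ε = σ/E = 195.5/123000 = 1.589e-03.

0.00159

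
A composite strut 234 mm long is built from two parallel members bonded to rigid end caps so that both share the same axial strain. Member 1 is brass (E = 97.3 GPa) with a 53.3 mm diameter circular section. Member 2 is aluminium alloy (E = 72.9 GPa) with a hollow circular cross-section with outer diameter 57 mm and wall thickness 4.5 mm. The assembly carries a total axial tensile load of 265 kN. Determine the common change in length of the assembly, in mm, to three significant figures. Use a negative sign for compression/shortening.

A_1 = 2231 mm².
A_2 = 742.2 mm².
Equal strain + equilibrium ⇒ each member carries load in proportion to AE: A₁E₁ = 217100000 N, A₂E₂ = 54110000 N, ΣAE = 271200000 N.
δ = PL/ΣAE = 265000·234/271200000 = 0.2286 mm.

0.229 mm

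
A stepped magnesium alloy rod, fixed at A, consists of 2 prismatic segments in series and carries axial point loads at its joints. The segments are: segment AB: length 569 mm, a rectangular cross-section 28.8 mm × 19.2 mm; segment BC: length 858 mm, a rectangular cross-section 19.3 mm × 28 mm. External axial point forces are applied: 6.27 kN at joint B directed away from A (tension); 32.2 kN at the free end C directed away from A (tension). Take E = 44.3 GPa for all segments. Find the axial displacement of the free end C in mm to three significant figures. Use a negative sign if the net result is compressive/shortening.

Internal axial forces (sectioning from the free end, tension +): N_BC = 32.2 kN, N_AB = 38.47 kN.
A_AB = 553 mm².
A_BC = 540.4 mm².
δ_AB = 38470·569/(553·44300) = 0.8936 mm
δ_BC = 32200·858/(540.4·44300) = 1.154 mm
δ = Σδ_i = 2.048 mm.

2.05 mm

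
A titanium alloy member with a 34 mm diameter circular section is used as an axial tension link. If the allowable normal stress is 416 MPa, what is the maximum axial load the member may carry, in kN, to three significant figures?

A = 907.9 mm².
P_max = σ_allow · A = 416 · 907.9 = 377700 N = 377.7 kN.

378 kN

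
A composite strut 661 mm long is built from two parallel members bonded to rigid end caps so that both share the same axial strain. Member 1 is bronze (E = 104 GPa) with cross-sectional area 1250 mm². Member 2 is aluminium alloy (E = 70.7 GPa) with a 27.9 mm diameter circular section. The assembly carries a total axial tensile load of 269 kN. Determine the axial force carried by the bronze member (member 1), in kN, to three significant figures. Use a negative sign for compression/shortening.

A_2 = 611.4 mm².
Equal strain + equilibrium ⇒ each member carries load in proportion to AE: A₁E₁ = 130000000 N, A₂E₂ = 43220000 N, ΣAE = 173200000 N.
F₁ = P·A₁E₁/ΣAE = 269000·130000000/173200000 = 201900 N.

202 kN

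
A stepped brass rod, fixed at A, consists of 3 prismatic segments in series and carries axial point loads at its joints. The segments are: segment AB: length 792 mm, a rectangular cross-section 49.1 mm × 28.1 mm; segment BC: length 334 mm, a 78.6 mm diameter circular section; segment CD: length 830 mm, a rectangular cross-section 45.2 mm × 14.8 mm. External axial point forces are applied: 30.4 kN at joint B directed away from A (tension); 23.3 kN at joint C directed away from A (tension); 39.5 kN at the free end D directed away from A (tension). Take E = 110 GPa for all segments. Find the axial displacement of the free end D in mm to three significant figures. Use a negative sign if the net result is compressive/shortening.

0.971 mm

Internal axial forces (sectioning from the free end, tension +): N_CD = 39.5 kN, N_BC = 62.8 kN, N_AB = 93.2 kN.
A_AB = 1380 mm².
A_BC = 4852 mm².
A_CD = 669 mm².
δ_AB = 93200·792/(1380·110000) = 0.4864 mm
δ_BC = 62800·334/(4852·110000) = 0.0393 mm
δ_CD = 39500·830/(669·110000) = 0.4455 mm
δ = Σδ_i = 0.9712 mm.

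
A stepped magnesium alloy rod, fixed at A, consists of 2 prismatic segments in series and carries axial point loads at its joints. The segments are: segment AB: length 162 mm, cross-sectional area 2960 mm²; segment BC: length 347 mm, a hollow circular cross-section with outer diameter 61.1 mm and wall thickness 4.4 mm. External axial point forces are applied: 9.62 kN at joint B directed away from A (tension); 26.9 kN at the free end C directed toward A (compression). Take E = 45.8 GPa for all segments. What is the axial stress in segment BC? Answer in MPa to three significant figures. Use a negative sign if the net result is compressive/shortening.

-34.3 MPa

Internal axial forces (sectioning from the free end, tension +): N_BC = -26.9 kN, N_AB = -17.28 kN.
A_BC = 783.8 mm².
σ_BC = N_BC/A_BC = -26900/783.8 = -34.32 MPa.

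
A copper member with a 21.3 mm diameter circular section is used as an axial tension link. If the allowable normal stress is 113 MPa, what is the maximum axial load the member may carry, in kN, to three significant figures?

40.3 kN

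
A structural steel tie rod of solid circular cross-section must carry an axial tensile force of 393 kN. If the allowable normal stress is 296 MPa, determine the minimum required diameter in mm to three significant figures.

Required area A ≥ P/σ_allow = 393000/296 = 1328 mm².
For a solid circular section, d ≥ √(4A/π) = 41.12 mm.

41.1 mm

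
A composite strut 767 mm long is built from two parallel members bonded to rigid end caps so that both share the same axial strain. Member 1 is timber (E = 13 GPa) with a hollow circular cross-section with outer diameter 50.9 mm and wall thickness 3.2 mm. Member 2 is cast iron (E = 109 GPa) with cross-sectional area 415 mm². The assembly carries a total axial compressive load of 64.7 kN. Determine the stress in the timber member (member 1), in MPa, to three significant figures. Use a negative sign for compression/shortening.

-16.3 MPa

A_1 = 479.5 mm².
Equal strain + equilibrium ⇒ each member carries load in proportion to AE: A₁E₁ = 6234000 N, A₂E₂ = 45240000 N, ΣAE = 51470000 N.
σ₁ = P·E₁/ΣAE = -64700·13000/51470000 = -16.34 MPa.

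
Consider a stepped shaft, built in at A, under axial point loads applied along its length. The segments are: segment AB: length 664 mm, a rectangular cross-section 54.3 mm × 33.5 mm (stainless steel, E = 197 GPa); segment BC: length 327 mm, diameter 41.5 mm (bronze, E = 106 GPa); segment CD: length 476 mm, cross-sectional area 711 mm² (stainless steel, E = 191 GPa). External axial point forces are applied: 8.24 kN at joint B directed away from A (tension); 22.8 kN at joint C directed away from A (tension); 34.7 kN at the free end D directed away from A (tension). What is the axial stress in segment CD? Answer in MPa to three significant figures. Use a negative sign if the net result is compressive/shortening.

48.8 MPa

Internal axial forces (sectioning from the free end, tension +): N_CD = 34.7 kN, N_BC = 57.5 kN, N_AB = 65.74 kN.
σ_CD = N_CD/A_CD = 34700/711 = 48.8 MPa.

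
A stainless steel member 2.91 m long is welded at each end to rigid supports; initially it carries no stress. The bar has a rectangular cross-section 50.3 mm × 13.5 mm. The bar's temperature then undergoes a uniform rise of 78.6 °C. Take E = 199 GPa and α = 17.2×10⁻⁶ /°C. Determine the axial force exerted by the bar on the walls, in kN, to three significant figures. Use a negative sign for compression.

-183 kN

Free thermal expansion αLΔT = 17.2e-6 · 2910 · 78.6 = 3.934 mm.
The walls impose strain ε = −(3.934)/2910 = -1.3519e-03; σ = Eε = 199000 · -1.3519e-03 = -269 MPa.
Wall reaction R = σ·A = -269·679 = -182700 N = -182.7 kN.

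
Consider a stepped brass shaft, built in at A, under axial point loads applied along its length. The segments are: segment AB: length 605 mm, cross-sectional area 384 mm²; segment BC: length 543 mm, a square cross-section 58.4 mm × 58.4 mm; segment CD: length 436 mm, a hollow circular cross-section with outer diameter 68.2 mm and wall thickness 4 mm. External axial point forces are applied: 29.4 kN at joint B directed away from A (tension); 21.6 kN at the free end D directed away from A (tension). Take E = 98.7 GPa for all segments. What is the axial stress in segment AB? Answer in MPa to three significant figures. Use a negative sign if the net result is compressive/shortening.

133 MPa

Internal axial forces (sectioning from the free end, tension +): N_CD = 21.6 kN, N_BC = 21.6 kN, N_AB = 51 kN.
σ_AB = N_AB/A_AB = 51000/384 = 132.8 MPa.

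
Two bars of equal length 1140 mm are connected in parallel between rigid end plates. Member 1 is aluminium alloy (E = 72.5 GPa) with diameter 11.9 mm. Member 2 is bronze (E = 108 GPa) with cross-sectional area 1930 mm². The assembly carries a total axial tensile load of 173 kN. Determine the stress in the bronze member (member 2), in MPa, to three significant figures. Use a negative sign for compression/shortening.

A_1 = 111.2 mm².
Equal strain + equilibrium ⇒ each member carries load in proportion to AE: A₁E₁ = 8063000 N, A₂E₂ = 208400000 N, ΣAE = 216500000 N.
σ₂ = P·E₂/ΣAE = 173000·108000/216500000 = 86.3 MPa.

86.3 MPa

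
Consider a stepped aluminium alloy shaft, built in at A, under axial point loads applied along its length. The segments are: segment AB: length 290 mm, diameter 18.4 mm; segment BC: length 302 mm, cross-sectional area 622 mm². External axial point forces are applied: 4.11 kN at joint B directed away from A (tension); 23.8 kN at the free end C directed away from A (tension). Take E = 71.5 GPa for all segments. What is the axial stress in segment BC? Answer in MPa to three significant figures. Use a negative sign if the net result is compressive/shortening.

Internal axial forces (sectioning from the free end, tension +): N_BC = 23.8 kN, N_AB = 27.91 kN.
σ_BC = N_BC/A_BC = 23800/622 = 38.26 MPa.

38.3 MPa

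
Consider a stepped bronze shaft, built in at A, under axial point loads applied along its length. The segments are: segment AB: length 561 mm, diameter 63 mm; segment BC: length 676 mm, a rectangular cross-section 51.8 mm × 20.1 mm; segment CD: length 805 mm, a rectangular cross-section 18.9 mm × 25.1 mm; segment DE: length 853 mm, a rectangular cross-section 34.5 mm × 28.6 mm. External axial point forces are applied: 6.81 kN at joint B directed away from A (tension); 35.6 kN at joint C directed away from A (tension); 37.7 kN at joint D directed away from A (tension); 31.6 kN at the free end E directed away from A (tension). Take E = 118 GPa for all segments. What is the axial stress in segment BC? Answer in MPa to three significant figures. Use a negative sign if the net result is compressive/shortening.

Internal axial forces (sectioning from the free end, tension +): N_DE = 31.6 kN, N_CD = 69.3 kN, N_BC = 104.9 kN, N_AB = 111.7 kN.
A_BC = 1041 mm².
σ_BC = N_BC/A_BC = 104900/1041 = 100.8 MPa.

101 MPa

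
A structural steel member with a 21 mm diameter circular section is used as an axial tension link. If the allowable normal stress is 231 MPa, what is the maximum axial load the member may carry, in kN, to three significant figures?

A = 346.4 mm².
P_max = σ_allow · A = 231 · 346.4 = 80010 N = 80.01 kN.

80.0 kN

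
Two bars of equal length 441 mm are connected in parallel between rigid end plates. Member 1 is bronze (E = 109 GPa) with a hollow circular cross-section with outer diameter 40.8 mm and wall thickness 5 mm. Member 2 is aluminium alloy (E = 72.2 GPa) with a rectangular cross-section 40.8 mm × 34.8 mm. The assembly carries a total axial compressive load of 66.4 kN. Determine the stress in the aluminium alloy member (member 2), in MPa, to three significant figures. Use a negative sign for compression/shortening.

-29.3 MPa

A_1 = 562.3 mm².
A_2 = 1420 mm².
Equal strain + equilibrium ⇒ each member carries load in proportion to AE: A₁E₁ = 61300000 N, A₂E₂ = 102500000 N, ΣAE = 163800000 N.
σ₂ = P·E₂/ΣAE = -66400·72200/163800000 = -29.27 MPa.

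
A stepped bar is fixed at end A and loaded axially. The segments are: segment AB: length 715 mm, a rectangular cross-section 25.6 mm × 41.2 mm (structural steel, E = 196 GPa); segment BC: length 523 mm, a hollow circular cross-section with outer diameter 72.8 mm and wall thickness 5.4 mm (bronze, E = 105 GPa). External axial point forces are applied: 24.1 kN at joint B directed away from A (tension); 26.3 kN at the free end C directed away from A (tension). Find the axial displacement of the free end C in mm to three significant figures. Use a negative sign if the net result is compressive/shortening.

Internal axial forces (sectioning from the free end, tension +): N_BC = 26.3 kN, N_AB = 50.4 kN.
A_AB = 1055 mm².
A_BC = 1143 mm².
δ_AB = 50400·715/(1055·196000) = 0.1743 mm
δ_BC = 26300·523/(1143·105000) = 0.1146 mm
δ = Σδ_i = 0.2889 mm.

0.289 mm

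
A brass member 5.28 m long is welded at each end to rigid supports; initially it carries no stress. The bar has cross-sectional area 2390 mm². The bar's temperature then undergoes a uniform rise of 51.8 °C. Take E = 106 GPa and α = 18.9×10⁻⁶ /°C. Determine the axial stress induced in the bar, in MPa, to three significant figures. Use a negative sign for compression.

Free thermal expansion αLΔT = 18.9e-6 · 5280 · 51.8 = 5.169 mm.
The walls impose strain ε = −(5.169)/5280 = -9.7902e-04; σ = Eε = 106000 · -9.7902e-04 = -103.8 MPa.

-104 MPa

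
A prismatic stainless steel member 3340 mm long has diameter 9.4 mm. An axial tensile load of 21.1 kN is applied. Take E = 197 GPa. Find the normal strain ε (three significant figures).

A = 69.4 mm².
σ = N/A = 304 MPa; ε = σ/E = 304/197000 = 1.543e-03.

0.00154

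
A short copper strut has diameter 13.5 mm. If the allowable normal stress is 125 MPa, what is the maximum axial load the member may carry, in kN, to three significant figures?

A = 143.1 mm².
P_max = σ_allow · A = 125 · 143.1 = 17890 N = 17.89 kN.

17.9 kN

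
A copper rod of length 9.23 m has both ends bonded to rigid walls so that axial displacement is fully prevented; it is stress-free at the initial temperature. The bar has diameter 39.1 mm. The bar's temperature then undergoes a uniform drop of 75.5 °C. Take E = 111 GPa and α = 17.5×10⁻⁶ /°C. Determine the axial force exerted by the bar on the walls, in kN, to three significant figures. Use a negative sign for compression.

Free thermal expansion αLΔT = 17.5e-6 · 9230 · -75.5 = -12.2 mm.
The walls impose strain ε = −(-12.2)/9230 = 1.3212e-03; σ = Eε = 111000 · 1.3212e-03 = 146.7 MPa.
Wall reaction R = σ·A = 146.7·1201 = 176100 N = 176.1 kN.

176 kN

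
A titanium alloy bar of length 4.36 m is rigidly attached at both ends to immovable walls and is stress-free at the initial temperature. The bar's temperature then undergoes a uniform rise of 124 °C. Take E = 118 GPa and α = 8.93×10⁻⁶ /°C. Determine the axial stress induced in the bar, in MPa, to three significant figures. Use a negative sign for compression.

Free thermal expansion αLΔT = 8.93e-6 · 4360 · 124 = 4.828 mm.
The walls impose strain ε = −(4.828)/4360 = -1.1073e-03; σ = Eε = 118000 · -1.1073e-03 = -130.7 MPa.

-131 MPa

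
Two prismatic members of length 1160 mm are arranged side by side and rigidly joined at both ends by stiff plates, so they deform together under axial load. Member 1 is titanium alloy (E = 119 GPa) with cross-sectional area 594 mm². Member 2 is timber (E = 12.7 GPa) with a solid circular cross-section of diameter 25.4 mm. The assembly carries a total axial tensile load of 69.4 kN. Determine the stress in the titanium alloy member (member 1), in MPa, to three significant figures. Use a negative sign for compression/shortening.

107 MPa

A_2 = 506.7 mm².
Equal strain + equilibrium ⇒ each member carries load in proportion to AE: A₁E₁ = 70690000 N, A₂E₂ = 6435000 N, ΣAE = 77120000 N.
σ₁ = P·E₁/ΣAE = 69400·119000/77120000 = 107.1 MPa.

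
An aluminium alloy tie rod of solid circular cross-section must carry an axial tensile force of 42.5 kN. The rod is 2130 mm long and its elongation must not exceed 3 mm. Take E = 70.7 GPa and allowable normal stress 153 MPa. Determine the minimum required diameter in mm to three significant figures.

23.3 mm

Required area A ≥ P/σ_allow = 42500/153 = 277.8 mm².
For a solid circular section, d ≥ √(4A/π) = 18.81 mm.
Elongation limit: A ≥ PL/(Eδ_allow) = 42500·2130/(70700·3) = 426.8 mm² ⇒ d ≥ 23.31 mm.
The elongation limit governs.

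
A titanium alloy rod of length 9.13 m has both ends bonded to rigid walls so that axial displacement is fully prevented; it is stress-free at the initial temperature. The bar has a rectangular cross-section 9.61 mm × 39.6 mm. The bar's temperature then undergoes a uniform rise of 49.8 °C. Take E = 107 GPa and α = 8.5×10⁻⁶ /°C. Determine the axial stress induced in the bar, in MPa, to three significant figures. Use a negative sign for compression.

-45.3 MPa

Free thermal expansion αLΔT = 8.5e-6 · 9130 · 49.8 = 3.865 mm.
The walls impose strain ε = −(3.865)/9130 = -4.2330e-04; σ = Eε = 107000 · -4.2330e-04 = -45.29 MPa.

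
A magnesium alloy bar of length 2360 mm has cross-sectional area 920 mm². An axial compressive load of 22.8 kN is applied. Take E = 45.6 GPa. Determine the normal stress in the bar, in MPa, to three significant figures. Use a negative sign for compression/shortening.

-24.8 MPa

σ = N/A = -22800/920 = -24.78 MPa.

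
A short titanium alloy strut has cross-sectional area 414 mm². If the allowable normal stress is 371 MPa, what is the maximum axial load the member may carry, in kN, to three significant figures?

154 kN

P_max = σ_allow · A = 371 · 414 = 153600 N = 153.6 kN.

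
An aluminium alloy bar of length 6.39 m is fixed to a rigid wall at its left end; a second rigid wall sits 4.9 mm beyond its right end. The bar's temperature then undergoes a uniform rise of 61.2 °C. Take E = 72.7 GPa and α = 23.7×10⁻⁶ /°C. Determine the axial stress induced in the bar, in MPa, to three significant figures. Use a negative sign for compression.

Free thermal expansion αLΔT = 23.7e-6 · 6390 · 61.2 = 9.268 mm.
The walls engage after the gap closes; constrained expansion = 9.268 − 4.9 = 4.368 mm.
The walls impose strain ε = −(4.368)/6390 = -6.8362e-04; σ = Eε = 72700 · -6.8362e-04 = -49.7 MPa.

-49.7 MPa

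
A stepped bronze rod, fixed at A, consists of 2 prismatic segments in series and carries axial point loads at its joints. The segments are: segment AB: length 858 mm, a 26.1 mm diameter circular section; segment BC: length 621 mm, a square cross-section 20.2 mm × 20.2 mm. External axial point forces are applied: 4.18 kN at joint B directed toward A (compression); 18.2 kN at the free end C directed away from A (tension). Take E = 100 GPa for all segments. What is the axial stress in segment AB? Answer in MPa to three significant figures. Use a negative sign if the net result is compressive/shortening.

Internal axial forces (sectioning from the free end, tension +): N_BC = 18.2 kN, N_AB = 14.02 kN.
A_AB = 535 mm².
σ_AB = N_AB/A_AB = 14020/535 = 26.2 MPa.

26.2 MPa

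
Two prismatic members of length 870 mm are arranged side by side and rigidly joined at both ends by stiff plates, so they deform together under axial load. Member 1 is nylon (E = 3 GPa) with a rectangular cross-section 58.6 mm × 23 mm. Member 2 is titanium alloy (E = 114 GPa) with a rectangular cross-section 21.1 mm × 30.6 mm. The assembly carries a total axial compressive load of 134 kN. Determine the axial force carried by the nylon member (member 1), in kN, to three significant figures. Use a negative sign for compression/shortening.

A_1 = 1348 mm².
A_2 = 645.7 mm².
Equal strain + equilibrium ⇒ each member carries load in proportion to AE: A₁E₁ = 4043000 N, A₂E₂ = 73610000 N, ΣAE = 77650000 N.
F₁ = P·A₁E₁/ΣAE = -134000·4043000/77650000 = -6978 N.

-6.98 kN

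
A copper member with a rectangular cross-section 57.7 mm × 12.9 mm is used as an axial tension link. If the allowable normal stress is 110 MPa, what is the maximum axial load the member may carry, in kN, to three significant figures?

81.9 kN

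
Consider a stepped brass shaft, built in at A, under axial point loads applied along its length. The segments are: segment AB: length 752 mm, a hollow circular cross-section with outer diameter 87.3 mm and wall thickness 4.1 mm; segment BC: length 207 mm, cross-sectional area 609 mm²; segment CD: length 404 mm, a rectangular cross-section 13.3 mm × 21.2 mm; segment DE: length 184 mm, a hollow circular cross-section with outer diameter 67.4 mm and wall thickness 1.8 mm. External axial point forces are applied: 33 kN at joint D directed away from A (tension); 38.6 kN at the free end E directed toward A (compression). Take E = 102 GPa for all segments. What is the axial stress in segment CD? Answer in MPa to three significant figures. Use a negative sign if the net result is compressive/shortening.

-19.9 MPa

Internal axial forces (sectioning from the free end, tension +): N_DE = -38.6 kN, N_CD = -5.6 kN, N_BC = -5.6 kN, N_AB = -5.6 kN.
A_CD = 282 mm².
σ_CD = N_CD/A_CD = -5600/282 = -19.86 MPa.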